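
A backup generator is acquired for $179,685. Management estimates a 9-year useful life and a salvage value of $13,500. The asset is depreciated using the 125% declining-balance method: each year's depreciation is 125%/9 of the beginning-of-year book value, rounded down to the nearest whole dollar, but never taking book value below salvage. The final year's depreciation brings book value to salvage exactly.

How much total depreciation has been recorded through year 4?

$80,886

Depreciable base = $179,685 − $13,500 = $166,185.
Year 1: ⌊$179,685 × 125%/9⌋ = $24,956. Book value $154,729.
Year 2: ⌊$154,729 × 125%/9⌋ = $21,490. Book value $133,239.
Year 3: ⌊$133,239 × 125%/9⌋ = $18,505. Book value $114,734.
Year 4: ⌊$114,734 × 125%/9⌋ = $15,935. Book value $98,799.
Accumulated through year 4 = $179,685 − $98,799 = $80,886.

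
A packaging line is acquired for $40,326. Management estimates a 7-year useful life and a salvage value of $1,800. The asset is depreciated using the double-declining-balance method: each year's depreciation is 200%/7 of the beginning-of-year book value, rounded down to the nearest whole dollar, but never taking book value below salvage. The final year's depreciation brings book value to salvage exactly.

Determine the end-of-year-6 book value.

$5,357

Depreciable base = $40,326 − $1,800 = $38,526.
Year 1: ⌊$40,326 × 200%/7⌋ = $11,521. Book value $28,805.
Year 2: ⌊$28,805 × 200%/7⌋ = $8,230. Book value $20,575.
Year 3: ⌊$20,575 × 200%/7⌋ = $5,878. Book value $14,697.
Year 4: ⌊$14,697 × 200%/7⌋ = $4,199. Book value $10,498.
Year 5: ⌊$10,498 × 200%/7⌋ = $2,999. Book value $7,499.
Year 6: ⌊$7,499 × 200%/7⌋ = $2,142. Book value $5,357.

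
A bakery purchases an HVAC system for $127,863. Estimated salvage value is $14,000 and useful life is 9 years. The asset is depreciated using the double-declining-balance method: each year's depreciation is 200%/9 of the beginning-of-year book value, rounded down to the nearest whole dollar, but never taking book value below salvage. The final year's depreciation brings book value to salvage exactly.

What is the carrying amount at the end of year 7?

$22,018

Depreciable base = $127,863 − $14,000 = $113,863.
Year 1: ⌊$127,863 × 200%/9⌋ = $28,414. Book value $99,449.
Year 2: ⌊$99,449 × 200%/9⌋ = $22,099. Book value $77,350.
Year 3: ⌊$77,350 × 200%/9⌋ = $17,188. Book value $60,162.
Year 4: ⌊$60,162 × 200%/9⌋ = $13,369. Book value $46,793.
Year 5: ⌊$46,793 × 200%/9⌋ = $10,398. Book value $36,395.
Year 6: ⌊$36,395 × 200%/9⌋ = $8,087. Book value $28,308.
Year 7: ⌊$28,308 × 200%/9⌋ = $6,290. Book value $22,018.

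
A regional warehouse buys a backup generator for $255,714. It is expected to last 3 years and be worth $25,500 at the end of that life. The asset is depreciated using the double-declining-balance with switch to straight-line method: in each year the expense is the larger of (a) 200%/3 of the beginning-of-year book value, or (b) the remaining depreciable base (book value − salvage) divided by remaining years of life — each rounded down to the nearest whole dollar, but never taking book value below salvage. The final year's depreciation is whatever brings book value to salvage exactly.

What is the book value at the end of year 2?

Depreciable base = $255,714 − $25,500 = $230,214.
Year 1: DB = ⌊$255,714 × 200%/3⌋ = $170,476; SL = ⌊$230,214/3⌋ = $76,738 → take DB $170,476. Book value $85,238.
Year 2: DB = ⌊$85,238 × 200%/3⌋ = $56,825; SL = ⌊$59,738/2⌋ = $29,869 → take DB $56,825. Book value $28,413.

$28,413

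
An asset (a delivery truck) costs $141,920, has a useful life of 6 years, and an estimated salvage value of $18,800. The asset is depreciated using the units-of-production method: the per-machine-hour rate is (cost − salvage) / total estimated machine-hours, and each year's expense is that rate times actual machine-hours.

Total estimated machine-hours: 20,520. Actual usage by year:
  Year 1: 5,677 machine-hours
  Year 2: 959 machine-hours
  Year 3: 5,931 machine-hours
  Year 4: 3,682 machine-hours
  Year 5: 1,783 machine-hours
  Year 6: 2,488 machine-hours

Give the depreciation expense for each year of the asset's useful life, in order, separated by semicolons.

$34,062; $5,754; $35,586; $22,092; $10,698; $14,928

Depreciable base = $141,920 − $18,800 = $123,120.
Rate = $123,120 / 20,520 machine-hours = $6 per machine-hour.
Year 1: 5,677 × $6 = $34,062. Book value $107,858.
Year 2: 959 × $6 = $5,754. Book value $102,104.
Year 3: 5,931 × $6 = $35,586. Book value $66,518.
Year 4: 3,682 × $6 = $22,092. Book value $44,426.
Year 5: 1,783 × $6 = $10,698. Book value $33,728.
Year 6: 2,488 × $6 = $14,928. Book value $18,800.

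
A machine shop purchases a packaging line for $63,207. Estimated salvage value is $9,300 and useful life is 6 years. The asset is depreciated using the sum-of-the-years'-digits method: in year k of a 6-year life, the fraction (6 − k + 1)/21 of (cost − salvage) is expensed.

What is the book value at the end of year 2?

Depreciable base = $63,207 − $9,300 = $53,907.
Sum of the years' digits = 6+5+4+3+2+1 = 21.
Year 1: $53,907 × 6/21 = $15,402. Book value $47,805.
Year 2: $53,907 × 5/21 = $12,835. Book value $34,970.

$34,970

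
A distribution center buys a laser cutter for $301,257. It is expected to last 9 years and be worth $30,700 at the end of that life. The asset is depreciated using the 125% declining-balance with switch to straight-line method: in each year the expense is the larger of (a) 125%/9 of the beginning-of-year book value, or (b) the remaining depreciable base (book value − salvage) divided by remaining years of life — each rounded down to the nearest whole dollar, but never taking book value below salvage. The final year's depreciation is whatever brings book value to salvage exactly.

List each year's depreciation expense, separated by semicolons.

Depreciable base = $301,257 − $30,700 = $270,557.
Year 1: DB = ⌊$301,257 × 125%/9⌋ = $41,841; SL = ⌊$270,557/9⌋ = $30,061 → take DB $41,841. Book value $259,416.
Year 2: DB = ⌊$259,416 × 125%/9⌋ = $36,030; SL = ⌊$228,716/8⌋ = $28,589 → take DB $36,030. Book value $223,386.
Year 3: DB = ⌊$223,386 × 125%/9⌋ = $31,025; SL = ⌊$192,686/7⌋ = $27,526 → take DB $31,025. Book value $192,361.
Year 4: DB = ⌊$192,361 × 125%/9⌋ = $26,716; SL = ⌊$161,661/6⌋ = $26,943 → take SL $26,943. Book value $165,418.
Year 5: DB = ⌊$165,418 × 125%/9⌋ = $22,974; SL = ⌊$134,718/5⌋ = $26,943 → take SL $26,943. Book value $138,475.
Year 6: DB = ⌊$138,475 × 125%/9⌋ = $19,232; SL = ⌊$107,775/4⌋ = $26,943 → take SL $26,943. Book value $111,532.
Year 7: DB = ⌊$111,532 × 125%/9⌋ = $15,490; SL = ⌊$80,832/3⌋ = $26,944 → take SL $26,944. Book value $84,588.
Year 8: DB = ⌊$84,588 × 125%/9⌋ = $11,748; SL = ⌊$53,888/2⌋ = $26,944 → take SL $26,944. Book value $57,644.
Year 9 (final): $57,644 − $30,700 = $26,944. Book value $30,700.

$41,841; $36,030; $31,025; $26,943; $26,943; $26,943; $26,944; $26,944; $26,944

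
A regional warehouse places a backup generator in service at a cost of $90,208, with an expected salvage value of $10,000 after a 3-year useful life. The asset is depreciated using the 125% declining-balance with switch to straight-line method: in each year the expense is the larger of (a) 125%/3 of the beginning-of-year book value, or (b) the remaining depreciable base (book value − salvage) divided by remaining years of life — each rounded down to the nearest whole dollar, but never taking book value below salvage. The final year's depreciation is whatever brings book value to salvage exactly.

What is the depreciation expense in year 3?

Depreciable base = $90,208 − $10,000 = $80,208.
Year 1: DB = ⌊$90,208 × 125%/3⌋ = $37,586; SL = ⌊$80,208/3⌋ = $26,736 → take DB $37,586. Book value $52,622.
Year 2: DB = ⌊$52,622 × 125%/3⌋ = $21,925; SL = ⌊$42,622/2⌋ = $21,311 → take DB $21,925. Book value $30,697.
Year 3 (final): $30,697 − $10,000 = $20,697. Book value $10,000.

$20,697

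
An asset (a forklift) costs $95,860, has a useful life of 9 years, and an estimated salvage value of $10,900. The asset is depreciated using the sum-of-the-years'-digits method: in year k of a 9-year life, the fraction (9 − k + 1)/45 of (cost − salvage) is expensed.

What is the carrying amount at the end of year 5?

$29,780

Depreciable base = $95,860 − $10,900 = $84,960.
Sum of the years' digits = 9+8+7+6+5+4+3+2+1 = 45.
Year 1: $84,960 × 9/45 = $16,992. Book value $78,868.
Year 2: $84,960 × 8/45 = $15,104. Book value $63,764.
Year 3: $84,960 × 7/45 = $13,216. Book value $50,548.
Year 4: $84,960 × 6/45 = $11,328. Book value $39,220.
Year 5: $84,960 × 5/45 = $9,440. Book value $29,780.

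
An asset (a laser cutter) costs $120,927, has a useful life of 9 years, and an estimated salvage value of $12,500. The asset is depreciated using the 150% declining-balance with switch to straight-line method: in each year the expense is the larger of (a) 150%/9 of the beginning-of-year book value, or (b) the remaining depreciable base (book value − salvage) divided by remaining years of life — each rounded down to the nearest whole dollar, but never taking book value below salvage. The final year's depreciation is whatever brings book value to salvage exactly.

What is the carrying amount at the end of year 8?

Depreciable base = $120,927 − $12,500 = $108,427.
Year 1: DB = ⌊$120,927 × 150%/9⌋ = $20,154; SL = ⌊$108,427/9⌋ = $12,047 → take DB $20,154. Book value $100,773.
Year 2: DB = ⌊$100,773 × 150%/9⌋ = $16,795; SL = ⌊$88,273/8⌋ = $11,034 → take DB $16,795. Book value $83,978.
Year 3: DB = ⌊$83,978 × 150%/9⌋ = $13,996; SL = ⌊$71,478/7⌋ = $10,211 → take DB $13,996. Book value $69,982.
Year 4: DB = ⌊$69,982 × 150%/9⌋ = $11,663; SL = ⌊$57,482/6⌋ = $9,580 → take DB $11,663. Book value $58,319.
Year 5: DB = ⌊$58,319 × 150%/9⌋ = $9,719; SL = ⌊$45,819/5⌋ = $9,163 → take DB $9,719. Book value $48,600.
Year 6: DB = ⌊$48,600 × 150%/9⌋ = $8,100; SL = ⌊$36,100/4⌋ = $9,025 → take SL $9,025. Book value $39,575.
Year 7: DB = ⌊$39,575 × 150%/9⌋ = $6,595; SL = ⌊$27,075/3⌋ = $9,025 → take SL $9,025. Book value $30,550.
Year 8: DB = ⌊$30,550 × 150%/9⌋ = $5,091; SL = ⌊$18,050/2⌋ = $9,025 → take SL $9,025. Book value $21,525.

$21,525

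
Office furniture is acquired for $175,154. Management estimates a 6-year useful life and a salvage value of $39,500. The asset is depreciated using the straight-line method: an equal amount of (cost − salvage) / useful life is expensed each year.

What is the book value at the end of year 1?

$152,545

Depreciable base = $175,154 − $39,500 = $135,654.
Annual expense = $135,654 / 6 = $22,609.
End of year 1: book value $152,545.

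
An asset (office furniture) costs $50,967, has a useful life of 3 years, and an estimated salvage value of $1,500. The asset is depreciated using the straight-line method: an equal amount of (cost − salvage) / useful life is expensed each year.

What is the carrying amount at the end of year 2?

Depreciable base = $50,967 − $1,500 = $49,467.
Annual expense = $49,467 / 3 = $16,489.
End of year 1: book value $34,478.
End of year 2: book value $17,989.

$17,989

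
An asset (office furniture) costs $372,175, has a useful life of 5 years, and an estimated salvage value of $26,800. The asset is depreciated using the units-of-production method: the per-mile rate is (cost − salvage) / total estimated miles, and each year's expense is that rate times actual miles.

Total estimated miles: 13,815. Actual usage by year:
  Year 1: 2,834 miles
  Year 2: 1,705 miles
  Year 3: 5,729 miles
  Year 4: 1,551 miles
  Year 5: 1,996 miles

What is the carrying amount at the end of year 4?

$76,700

Depreciable base = $372,175 − $26,800 = $345,375.
Rate = $345,375 / 13,815 miles = $25 per mile.
Year 1: 2,834 × $25 = $70,850. Book value $301,325.
Year 2: 1,705 × $25 = $42,625. Book value $258,700.
Year 3: 5,729 × $25 = $143,225. Book value $115,475.
Year 4: 1,551 × $25 = $38,775. Book value $76,700.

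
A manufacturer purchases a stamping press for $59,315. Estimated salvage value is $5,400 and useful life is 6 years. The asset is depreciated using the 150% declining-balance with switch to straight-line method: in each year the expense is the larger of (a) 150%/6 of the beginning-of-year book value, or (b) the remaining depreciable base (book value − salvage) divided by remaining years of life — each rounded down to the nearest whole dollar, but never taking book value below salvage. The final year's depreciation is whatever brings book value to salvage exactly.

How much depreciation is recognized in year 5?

$6,542

Depreciable base = $59,315 − $5,400 = $53,915.
Year 1: DB = ⌊$59,315 × 150%/6⌋ = $14,828; SL = ⌊$53,915/6⌋ = $8,985 → take DB $14,828. Book value $44,487.
Year 2: DB = ⌊$44,487 × 150%/6⌋ = $11,121; SL = ⌊$39,087/5⌋ = $7,817 → take DB $11,121. Book value $33,366.
Year 3: DB = ⌊$33,366 × 150%/6⌋ = $8,341; SL = ⌊$27,966/4⌋ = $6,991 → take DB $8,341. Book value $25,025.
Year 4: DB = ⌊$25,025 × 150%/6⌋ = $6,256; SL = ⌊$19,625/3⌋ = $6,541 → take SL $6,541. Book value $18,484.
Year 5: DB = ⌊$18,484 × 150%/6⌋ = $4,621; SL = ⌊$13,084/2⌋ = $6,542 → take SL $6,542. Book value $11,942.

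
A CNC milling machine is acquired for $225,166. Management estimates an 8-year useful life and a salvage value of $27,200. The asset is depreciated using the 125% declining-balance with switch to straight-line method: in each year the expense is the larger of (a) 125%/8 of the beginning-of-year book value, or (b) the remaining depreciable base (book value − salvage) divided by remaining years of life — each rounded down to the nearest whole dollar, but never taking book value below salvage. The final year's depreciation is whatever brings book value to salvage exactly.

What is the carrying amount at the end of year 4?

Depreciable base = $225,166 − $27,200 = $197,966.
Year 1: DB = ⌊$225,166 × 125%/8⌋ = $35,182; SL = ⌊$197,966/8⌋ = $24,745 → take DB $35,182. Book value $189,984.
Year 2: DB = ⌊$189,984 × 125%/8⌋ = $29,685; SL = ⌊$162,784/7⌋ = $23,254 → take DB $29,685. Book value $160,299.
Year 3: DB = ⌊$160,299 × 125%/8⌋ = $25,046; SL = ⌊$133,099/6⌋ = $22,183 → take DB $25,046. Book value $135,253.
Year 4: DB = ⌊$135,253 × 125%/8⌋ = $21,133; SL = ⌊$108,053/5⌋ = $21,610 → take SL $21,610. Book value $113,643.

$113,643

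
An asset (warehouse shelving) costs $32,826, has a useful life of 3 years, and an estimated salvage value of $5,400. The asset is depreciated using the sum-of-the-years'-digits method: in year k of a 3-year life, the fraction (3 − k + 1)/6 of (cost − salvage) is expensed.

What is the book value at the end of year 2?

Depreciable base = $32,826 − $5,400 = $27,426.
Sum of the years' digits = 3+2+1 = 6.
Year 1: $27,426 × 3/6 = $13,713. Book value $19,113.
Year 2: $27,426 × 2/6 = $9,142. Book value $9,971.

$9,971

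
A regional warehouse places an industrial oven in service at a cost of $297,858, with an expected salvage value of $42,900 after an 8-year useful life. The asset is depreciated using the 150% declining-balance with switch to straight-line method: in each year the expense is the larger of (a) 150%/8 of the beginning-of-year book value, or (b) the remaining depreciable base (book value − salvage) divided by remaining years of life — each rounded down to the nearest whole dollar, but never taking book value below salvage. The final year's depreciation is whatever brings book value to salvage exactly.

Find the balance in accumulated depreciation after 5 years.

Depreciable base = $297,858 − $42,900 = $254,958.
Year 1: DB = ⌊$297,858 × 150%/8⌋ = $55,848; SL = ⌊$254,958/8⌋ = $31,869 → take DB $55,848. Book value $242,010.
Year 2: DB = ⌊$242,010 × 150%/8⌋ = $45,376; SL = ⌊$199,110/7⌋ = $28,444 → take DB $45,376. Book value $196,634.
Year 3: DB = ⌊$196,634 × 150%/8⌋ = $36,868; SL = ⌊$153,734/6⌋ = $25,622 → take DB $36,868. Book value $159,766.
Year 4: DB = ⌊$159,766 × 150%/8⌋ = $29,956; SL = ⌊$116,866/5⌋ = $23,373 → take DB $29,956. Book value $129,810.
Year 5: DB = ⌊$129,810 × 150%/8⌋ = $24,339; SL = ⌊$86,910/4⌋ = $21,727 → take DB $24,339. Book value $105,471.
Accumulated through year 5 = $297,858 − $105,471 = $192,387.

$192,387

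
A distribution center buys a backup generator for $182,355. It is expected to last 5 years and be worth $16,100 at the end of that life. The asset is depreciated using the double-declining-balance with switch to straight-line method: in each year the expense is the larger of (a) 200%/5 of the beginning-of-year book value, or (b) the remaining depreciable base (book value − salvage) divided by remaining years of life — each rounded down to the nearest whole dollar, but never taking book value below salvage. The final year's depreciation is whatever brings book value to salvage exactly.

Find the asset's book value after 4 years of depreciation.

Depreciable base = $182,355 − $16,100 = $166,255.
Year 1: DB = ⌊$182,355 × 200%/5⌋ = $72,942; SL = ⌊$166,255/5⌋ = $33,251 → take DB $72,942. Book value $109,413.
Year 2: DB = ⌊$109,413 × 200%/5⌋ = $43,765; SL = ⌊$93,313/4⌋ = $23,328 → take DB $43,765. Book value $65,648.
Year 3: DB = ⌊$65,648 × 200%/5⌋ = $26,259; SL = ⌊$49,548/3⌋ = $16,516 → take DB $26,259. Book value $39,389.
Year 4: DB = ⌊$39,389 × 200%/5⌋ = $15,755; SL = ⌊$23,289/2⌋ = $11,644 → take DB $15,755. Book value $23,634.

$23,634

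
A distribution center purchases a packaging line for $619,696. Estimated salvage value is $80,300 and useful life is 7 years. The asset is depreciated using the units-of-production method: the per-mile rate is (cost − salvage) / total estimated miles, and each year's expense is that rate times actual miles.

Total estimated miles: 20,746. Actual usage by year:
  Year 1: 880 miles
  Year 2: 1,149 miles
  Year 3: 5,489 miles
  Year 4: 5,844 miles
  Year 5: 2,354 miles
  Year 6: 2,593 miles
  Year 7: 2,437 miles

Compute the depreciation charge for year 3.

$142,714

Depreciable base = $619,696 − $80,300 = $539,396.
Rate = $539,396 / 20,746 miles = $26 per mile.
Year 1: 880 × $26 = $22,880. Book value $596,816.
Year 2: 1,149 × $26 = $29,874. Book value $566,942.
Year 3: 5,489 × $26 = $142,714. Book value $424,228.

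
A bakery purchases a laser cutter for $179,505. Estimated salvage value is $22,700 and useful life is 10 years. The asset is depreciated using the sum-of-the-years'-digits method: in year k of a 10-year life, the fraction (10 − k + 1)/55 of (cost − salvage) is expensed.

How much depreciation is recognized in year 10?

$2,851

Depreciable base = $179,505 − $22,700 = $156,805.
Sum of the years' digits = 10+9+8+7+6+5+4+3+2+1 = 55.
Year 1: $156,805 × 10/55 = $28,510. Book value $150,995.
Year 2: $156,805 × 9/55 = $25,659. Book value $125,336.
Year 3: $156,805 × 8/55 = $22,808. Book value $102,528.
Year 4: $156,805 × 7/55 = $19,957. Book value $82,571.
Year 5: $156,805 × 6/55 = $17,106. Book value $65,465.
Year 6: $156,805 × 5/55 = $14,255. Book value $51,210.
Year 7: $156,805 × 4/55 = $11,404. Book value $39,806.
Year 8: $156,805 × 3/55 = $8,553. Book value $31,253.
Year 9: $156,805 × 2/55 = $5,702. Book value $25,551.
Year 10: $156,805 × 1/55 = $2,851. Book value $22,700.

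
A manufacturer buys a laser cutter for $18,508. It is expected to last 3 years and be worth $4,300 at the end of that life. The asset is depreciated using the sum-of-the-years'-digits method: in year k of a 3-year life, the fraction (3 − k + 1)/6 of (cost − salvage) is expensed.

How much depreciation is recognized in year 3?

$2,368

Depreciable base = $18,508 − $4,300 = $14,208.
Sum of the years' digits = 3+2+1 = 6.
Year 1: $14,208 × 3/6 = $7,104. Book value $11,404.
Year 2: $14,208 × 2/6 = $4,736. Book value $6,668.
Year 3: $14,208 × 1/6 = $2,368. Book value $4,300.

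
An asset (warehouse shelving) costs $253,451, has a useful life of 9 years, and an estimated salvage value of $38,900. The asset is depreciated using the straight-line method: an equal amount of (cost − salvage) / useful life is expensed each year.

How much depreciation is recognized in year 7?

Depreciable base = $253,451 − $38,900 = $214,551.
Annual expense = $214,551 / 9 = $23,839.

$23,839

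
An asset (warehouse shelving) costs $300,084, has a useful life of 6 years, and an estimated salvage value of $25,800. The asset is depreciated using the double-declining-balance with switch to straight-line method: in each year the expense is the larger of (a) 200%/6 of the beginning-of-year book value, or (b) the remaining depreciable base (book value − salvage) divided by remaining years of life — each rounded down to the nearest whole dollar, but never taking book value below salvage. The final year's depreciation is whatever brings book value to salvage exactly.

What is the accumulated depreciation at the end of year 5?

Depreciable base = $300,084 − $25,800 = $274,284.
Year 1: DB = ⌊$300,084 × 200%/6⌋ = $100,028; SL = ⌊$274,284/6⌋ = $45,714 → take DB $100,028. Book value $200,056.
Year 2: DB = ⌊$200,056 × 200%/6⌋ = $66,685; SL = ⌊$174,256/5⌋ = $34,851 → take DB $66,685. Book value $133,371.
Year 3: DB = ⌊$133,371 × 200%/6⌋ = $44,457; SL = ⌊$107,571/4⌋ = $26,892 → take DB $44,457. Book value $88,914.
Year 4: DB = ⌊$88,914 × 200%/6⌋ = $29,638; SL = ⌊$63,114/3⌋ = $21,038 → take DB $29,638. Book value $59,276.
Year 5: DB = ⌊$59,276 × 200%/6⌋ = $19,758; SL = ⌊$33,476/2⌋ = $16,738 → take DB $19,758. Book value $39,518.
Accumulated through year 5 = $300,084 − $39,518 = $260,566.

$260,566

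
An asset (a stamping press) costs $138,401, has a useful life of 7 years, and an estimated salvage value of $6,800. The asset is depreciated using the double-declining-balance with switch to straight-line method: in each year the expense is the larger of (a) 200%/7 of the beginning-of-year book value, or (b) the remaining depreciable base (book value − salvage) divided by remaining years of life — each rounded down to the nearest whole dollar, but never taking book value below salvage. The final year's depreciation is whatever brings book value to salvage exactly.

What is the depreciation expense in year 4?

Depreciable base = $138,401 − $6,800 = $131,601.
Year 1: DB = ⌊$138,401 × 200%/7⌋ = $39,543; SL = ⌊$131,601/7⌋ = $18,800 → take DB $39,543. Book value $98,858.
Year 2: DB = ⌊$98,858 × 200%/7⌋ = $28,245; SL = ⌊$92,058/6⌋ = $15,343 → take DB $28,245. Book value $70,613.
Year 3: DB = ⌊$70,613 × 200%/7⌋ = $20,175; SL = ⌊$63,813/5⌋ = $12,762 → take DB $20,175. Book value $50,438.
Year 4: DB = ⌊$50,438 × 200%/7⌋ = $14,410; SL = ⌊$43,638/4⌋ = $10,909 → take DB $14,410. Book value $36,028.

$14,410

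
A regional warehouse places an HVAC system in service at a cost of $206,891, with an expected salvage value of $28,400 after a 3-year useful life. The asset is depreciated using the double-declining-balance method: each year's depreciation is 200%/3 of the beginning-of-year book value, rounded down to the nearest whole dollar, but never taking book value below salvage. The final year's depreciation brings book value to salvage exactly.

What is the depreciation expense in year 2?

Depreciable base = $206,891 − $28,400 = $178,491.
Year 1: ⌊$206,891 × 200%/3⌋ = $137,927. Book value $68,964.
Year 2: ⌊$68,964 × 200%/3⌋ = $45,976, capped at $40,564. Book value $28,400.

$40,564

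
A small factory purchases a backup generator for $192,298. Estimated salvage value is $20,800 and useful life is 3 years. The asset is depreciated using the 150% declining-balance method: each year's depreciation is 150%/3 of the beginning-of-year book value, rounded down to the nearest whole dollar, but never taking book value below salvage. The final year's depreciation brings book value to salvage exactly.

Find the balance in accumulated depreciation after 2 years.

Depreciable base = $192,298 − $20,800 = $171,498.
Year 1: ⌊$192,298 × 150%/3⌋ = $96,149. Book value $96,149.
Year 2: ⌊$96,149 × 150%/3⌋ = $48,074. Book value $48,075.
Accumulated through year 2 = $192,298 − $48,075 = $144,223.

$144,223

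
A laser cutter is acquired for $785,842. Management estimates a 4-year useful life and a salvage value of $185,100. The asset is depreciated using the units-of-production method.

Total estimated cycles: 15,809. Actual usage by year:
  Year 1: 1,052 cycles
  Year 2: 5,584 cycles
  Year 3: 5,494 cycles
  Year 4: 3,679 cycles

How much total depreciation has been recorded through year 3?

$460,940

Depreciable base = $785,842 − $185,100 = $600,742.
Rate = $600,742 / 15,809 cycles = $38 per cycle.
Year 1: 1,052 × $38 = $39,976. Book value $745,866.
Year 2: 5,584 × $38 = $212,192. Book value $533,674.
Year 3: 5,494 × $38 = $208,772. Book value $324,902.
Accumulated through year 3 = $785,842 − $324,902 = $460,940.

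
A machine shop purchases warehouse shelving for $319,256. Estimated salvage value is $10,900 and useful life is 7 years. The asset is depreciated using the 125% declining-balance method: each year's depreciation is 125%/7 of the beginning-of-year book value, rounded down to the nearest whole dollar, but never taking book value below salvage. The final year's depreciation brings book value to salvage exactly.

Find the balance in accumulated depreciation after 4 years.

Depreciable base = $319,256 − $10,900 = $308,356.
Year 1: ⌊$319,256 × 125%/7⌋ = $57,010. Book value $262,246.
Year 2: ⌊$262,246 × 125%/7⌋ = $46,829. Book value $215,417.
Year 3: ⌊$215,417 × 125%/7⌋ = $38,467. Book value $176,950.
Year 4: ⌊$176,950 × 125%/7⌋ = $31,598. Book value $145,352.
Accumulated through year 4 = $319,256 − $145,352 = $173,904.

$173,904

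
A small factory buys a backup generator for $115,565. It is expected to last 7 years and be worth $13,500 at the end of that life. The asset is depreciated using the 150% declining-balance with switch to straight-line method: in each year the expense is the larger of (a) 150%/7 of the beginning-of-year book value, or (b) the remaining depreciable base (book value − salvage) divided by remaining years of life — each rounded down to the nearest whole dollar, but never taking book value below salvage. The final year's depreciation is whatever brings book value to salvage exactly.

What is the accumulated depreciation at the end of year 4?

$71,520

Depreciable base = $115,565 − $13,500 = $102,065.
Year 1: DB = ⌊$115,565 × 150%/7⌋ = $24,763; SL = ⌊$102,065/7⌋ = $14,580 → take DB $24,763. Book value $90,802.
Year 2: DB = ⌊$90,802 × 150%/7⌋ = $19,457; SL = ⌊$77,302/6⌋ = $12,883 → take DB $19,457. Book value $71,345.
Year 3: DB = ⌊$71,345 × 150%/7⌋ = $15,288; SL = ⌊$57,845/5⌋ = $11,569 → take DB $15,288. Book value $56,057.
Year 4: DB = ⌊$56,057 × 150%/7⌋ = $12,012; SL = ⌊$42,557/4⌋ = $10,639 → take DB $12,012. Book value $44,045.
Accumulated through year 4 = $115,565 − $44,045 = $71,520.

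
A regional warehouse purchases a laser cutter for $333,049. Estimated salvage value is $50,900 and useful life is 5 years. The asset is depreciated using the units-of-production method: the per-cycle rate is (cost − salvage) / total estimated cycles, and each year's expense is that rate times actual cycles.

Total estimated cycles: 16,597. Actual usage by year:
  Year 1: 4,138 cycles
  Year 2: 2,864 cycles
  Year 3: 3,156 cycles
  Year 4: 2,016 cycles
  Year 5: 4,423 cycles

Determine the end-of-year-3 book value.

$160,363

Depreciable base = $333,049 − $50,900 = $282,149.
Rate = $282,149 / 16,597 cycles = $17 per cycle.
Year 1: 4,138 × $17 = $70,346. Book value $262,703.
Year 2: 2,864 × $17 = $48,688. Book value $214,015.
Year 3: 3,156 × $17 = $53,652. Book value $160,363.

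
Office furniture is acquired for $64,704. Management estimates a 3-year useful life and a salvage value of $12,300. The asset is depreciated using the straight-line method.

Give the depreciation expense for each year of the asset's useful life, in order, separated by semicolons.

$17,468; $17,468; $17,468

Depreciable base = $64,704 − $12,300 = $52,404.
Annual expense = $52,404 / 3 = $17,468.
End of year 1: book value $47,236.
End of year 2: book value $29,768.
End of year 3: book value $12,300.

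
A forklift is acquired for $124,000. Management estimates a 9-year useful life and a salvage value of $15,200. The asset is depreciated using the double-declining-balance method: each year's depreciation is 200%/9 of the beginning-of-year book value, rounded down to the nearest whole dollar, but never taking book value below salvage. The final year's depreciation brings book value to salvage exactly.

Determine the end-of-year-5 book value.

Depreciable base = $124,000 − $15,200 = $108,800.
Year 1: ⌊$124,000 × 200%/9⌋ = $27,555. Book value $96,445.
Year 2: ⌊$96,445 × 200%/9⌋ = $21,432. Book value $75,013.
Year 3: ⌊$75,013 × 200%/9⌋ = $16,669. Book value $58,344.
Year 4: ⌊$58,344 × 200%/9⌋ = $12,965. Book value $45,379.
Year 5: ⌊$45,379 × 200%/9⌋ = $10,084. Book value $35,295.

$35,295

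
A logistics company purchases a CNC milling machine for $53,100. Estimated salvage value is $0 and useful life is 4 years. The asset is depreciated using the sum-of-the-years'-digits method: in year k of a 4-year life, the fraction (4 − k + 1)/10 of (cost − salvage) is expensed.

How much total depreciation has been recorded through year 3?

$47,790

Depreciable base = $53,100 − $0 = $53,100.
Sum of the years' digits = 4+3+2+1 = 10.
Year 1: $53,100 × 4/10 = $21,240. Book value $31,860.
Year 2: $53,100 × 3/10 = $15,930. Book value $15,930.
Year 3: $53,100 × 2/10 = $10,620. Book value $5,310.
Accumulated through year 3 = $53,100 − $5,310 = $47,790.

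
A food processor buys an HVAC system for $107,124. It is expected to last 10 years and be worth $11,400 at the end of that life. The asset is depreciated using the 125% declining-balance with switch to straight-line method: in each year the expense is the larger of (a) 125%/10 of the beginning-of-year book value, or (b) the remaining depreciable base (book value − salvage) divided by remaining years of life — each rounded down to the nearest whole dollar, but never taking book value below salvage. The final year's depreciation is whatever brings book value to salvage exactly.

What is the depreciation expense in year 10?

$8,566

Depreciable base = $107,124 − $11,400 = $95,724.
Year 1: DB = ⌊$107,124 × 125%/10⌋ = $13,390; SL = ⌊$95,724/10⌋ = $9,572 → take DB $13,390. Book value $93,734.
Year 2: DB = ⌊$93,734 × 125%/10⌋ = $11,716; SL = ⌊$82,334/9⌋ = $9,148 → take DB $11,716. Book value $82,018.
Year 3: DB = ⌊$82,018 × 125%/10⌋ = $10,252; SL = ⌊$70,618/8⌋ = $8,827 → take DB $10,252. Book value $71,766.
Year 4: DB = ⌊$71,766 × 125%/10⌋ = $8,970; SL = ⌊$60,366/7⌋ = $8,623 → take DB $8,970. Book value $62,796.
Year 5: DB = ⌊$62,796 × 125%/10⌋ = $7,849; SL = ⌊$51,396/6⌋ = $8,566 → take SL $8,566. Book value $54,230.
Year 6: DB = ⌊$54,230 × 125%/10⌋ = $6,778; SL = ⌊$42,830/5⌋ = $8,566 → take SL $8,566. Book value $45,664.
Year 7: DB = ⌊$45,664 × 125%/10⌋ = $5,708; SL = ⌊$34,264/4⌋ = $8,566 → take SL $8,566. Book value $37,098.
Year 8: DB = ⌊$37,098 × 125%/10⌋ = $4,637; SL = ⌊$25,698/3⌋ = $8,566 → take SL $8,566. Book value $28,532.
Year 9: DB = ⌊$28,532 × 125%/10⌋ = $3,566; SL = ⌊$17,132/2⌋ = $8,566 → take SL $8,566. Book value $19,966.
Year 10 (final): $19,966 − $11,400 = $8,566. Book value $11,400.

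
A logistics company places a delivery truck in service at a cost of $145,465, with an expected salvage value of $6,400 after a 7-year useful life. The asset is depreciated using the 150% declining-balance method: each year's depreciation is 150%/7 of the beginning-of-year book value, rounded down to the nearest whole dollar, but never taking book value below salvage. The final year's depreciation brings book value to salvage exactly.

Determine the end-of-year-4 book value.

Depreciable base = $145,465 − $6,400 = $139,065.
Year 1: ⌊$145,465 × 150%/7⌋ = $31,171. Book value $114,294.
Year 2: ⌊$114,294 × 150%/7⌋ = $24,491. Book value $89,803.
Year 3: ⌊$89,803 × 150%/7⌋ = $19,243. Book value $70,560.
Year 4: ⌊$70,560 × 150%/7⌋ = $15,120. Book value $55,440.

$55,440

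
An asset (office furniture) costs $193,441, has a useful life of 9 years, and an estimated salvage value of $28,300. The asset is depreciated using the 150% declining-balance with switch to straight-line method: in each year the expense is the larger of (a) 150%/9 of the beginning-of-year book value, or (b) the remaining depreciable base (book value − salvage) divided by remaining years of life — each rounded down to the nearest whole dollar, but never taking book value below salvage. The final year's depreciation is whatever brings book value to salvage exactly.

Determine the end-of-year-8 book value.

Depreciable base = $193,441 − $28,300 = $165,141.
Year 1: DB = ⌊$193,441 × 150%/9⌋ = $32,240; SL = ⌊$165,141/9⌋ = $18,349 → take DB $32,240. Book value $161,201.
Year 2: DB = ⌊$161,201 × 150%/9⌋ = $26,866; SL = ⌊$132,901/8⌋ = $16,612 → take DB $26,866. Book value $134,335.
Year 3: DB = ⌊$134,335 × 150%/9⌋ = $22,389; SL = ⌊$106,035/7⌋ = $15,147 → take DB $22,389. Book value $111,946.
Year 4: DB = ⌊$111,946 × 150%/9⌋ = $18,657; SL = ⌊$83,646/6⌋ = $13,941 → take DB $18,657. Book value $93,289.
Year 5: DB = ⌊$93,289 × 150%/9⌋ = $15,548; SL = ⌊$64,989/5⌋ = $12,997 → take DB $15,548. Book value $77,741.
Year 6: DB = ⌊$77,741 × 150%/9⌋ = $12,956; SL = ⌊$49,441/4⌋ = $12,360 → take DB $12,956. Book value $64,785.
Year 7: DB = ⌊$64,785 × 150%/9⌋ = $10,797; SL = ⌊$36,485/3⌋ = $12,161 → take SL $12,161. Book value $52,624.
Year 8: DB = ⌊$52,624 × 150%/9⌋ = $8,770; SL = ⌊$24,324/2⌋ = $12,162 → take SL $12,162. Book value $40,462.

$40,462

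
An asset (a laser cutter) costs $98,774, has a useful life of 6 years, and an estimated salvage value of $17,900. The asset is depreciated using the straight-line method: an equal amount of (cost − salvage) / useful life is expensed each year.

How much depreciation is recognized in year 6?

$13,479

Depreciable base = $98,774 − $17,900 = $80,874.
Annual expense = $80,874 / 6 = $13,479.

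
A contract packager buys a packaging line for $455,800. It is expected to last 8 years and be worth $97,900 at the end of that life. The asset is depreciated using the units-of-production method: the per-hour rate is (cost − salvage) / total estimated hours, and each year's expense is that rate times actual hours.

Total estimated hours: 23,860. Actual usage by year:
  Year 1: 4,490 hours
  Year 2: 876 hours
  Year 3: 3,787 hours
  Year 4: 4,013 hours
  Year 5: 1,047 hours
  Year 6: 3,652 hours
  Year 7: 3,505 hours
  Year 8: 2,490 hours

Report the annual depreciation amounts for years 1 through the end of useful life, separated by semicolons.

Depreciable base = $455,800 − $97,900 = $357,900.
Rate = $357,900 / 23,860 hours = $15 per hour.
Year 1: 4,490 × $15 = $67,350. Book value $388,450.
Year 2: 876 × $15 = $13,140. Book value $375,310.
Year 3: 3,787 × $15 = $56,805. Book value $318,505.
Year 4: 4,013 × $15 = $60,195. Book value $258,310.
Year 5: 1,047 × $15 = $15,705. Book value $242,605.
Year 6: 3,652 × $15 = $54,780. Book value $187,825.
Year 7: 3,505 × $15 = $52,575. Book value $135,250.
Year 8: 2,490 × $15 = $37,350. Book value $97,900.

$67,350; $13,140; $56,805; $60,195; $15,705; $54,780; $52,575; $37,350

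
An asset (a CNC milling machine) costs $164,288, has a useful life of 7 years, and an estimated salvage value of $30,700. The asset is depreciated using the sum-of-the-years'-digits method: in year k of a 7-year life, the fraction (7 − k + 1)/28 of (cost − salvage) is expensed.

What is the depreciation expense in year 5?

$14,313

Depreciable base = $164,288 − $30,700 = $133,588.
Sum of the years' digits = 7+6+5+4+3+2+1 = 28.
Year 1: $133,588 × 7/28 = $33,397. Book value $130,891.
Year 2: $133,588 × 6/28 = $28,626. Book value $102,265.
Year 3: $133,588 × 5/28 = $23,855. Book value $78,410.
Year 4: $133,588 × 4/28 = $19,084. Book value $59,326.
Year 5: $133,588 × 3/28 = $14,313. Book value $45,013.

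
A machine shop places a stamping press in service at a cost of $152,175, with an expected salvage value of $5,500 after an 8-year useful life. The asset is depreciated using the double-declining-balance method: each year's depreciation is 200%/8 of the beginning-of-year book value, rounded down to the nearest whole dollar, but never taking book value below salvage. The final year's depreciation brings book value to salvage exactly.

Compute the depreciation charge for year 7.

$6,771

Depreciable base = $152,175 − $5,500 = $146,675.
Year 1: ⌊$152,175 × 200%/8⌋ = $38,043. Book value $114,132.
Year 2: ⌊$114,132 × 200%/8⌋ = $28,533. Book value $85,599.
Year 3: ⌊$85,599 × 200%/8⌋ = $21,399. Book value $64,200.
Year 4: ⌊$64,200 × 200%/8⌋ = $16,050. Book value $48,150.
Year 5: ⌊$48,150 × 200%/8⌋ = $12,037. Book value $36,113.
Year 6: ⌊$36,113 × 200%/8⌋ = $9,028. Book value $27,085.
Year 7: ⌊$27,085 × 200%/8⌋ = $6,771. Book value $20,314.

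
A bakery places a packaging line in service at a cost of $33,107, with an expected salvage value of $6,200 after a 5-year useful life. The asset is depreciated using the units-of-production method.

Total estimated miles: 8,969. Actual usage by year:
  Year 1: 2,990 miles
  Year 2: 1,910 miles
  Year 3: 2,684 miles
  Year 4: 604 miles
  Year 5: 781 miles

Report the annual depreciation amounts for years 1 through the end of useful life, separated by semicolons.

$8,970; $5,730; $8,052; $1,812; $2,343

Depreciable base = $33,107 − $6,200 = $26,907.
Rate = $26,907 / 8,969 miles = $3 per mile.
Year 1: 2,990 × $3 = $8,970. Book value $24,137.
Year 2: 1,910 × $3 = $5,730. Book value $18,407.
Year 3: 2,684 × $3 = $8,052. Book value $10,355.
Year 4: 604 × $3 = $1,812. Book value $8,543.
Year 5: 781 × $3 = $2,343. Book value $6,200.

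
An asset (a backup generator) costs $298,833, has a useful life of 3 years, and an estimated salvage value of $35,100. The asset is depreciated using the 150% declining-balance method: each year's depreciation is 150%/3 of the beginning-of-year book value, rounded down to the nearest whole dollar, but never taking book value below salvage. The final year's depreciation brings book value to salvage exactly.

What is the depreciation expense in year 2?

Depreciable base = $298,833 − $35,100 = $263,733.
Year 1: ⌊$298,833 × 150%/3⌋ = $149,416. Book value $149,417.
Year 2: ⌊$149,417 × 150%/3⌋ = $74,708. Book value $74,709.

$74,708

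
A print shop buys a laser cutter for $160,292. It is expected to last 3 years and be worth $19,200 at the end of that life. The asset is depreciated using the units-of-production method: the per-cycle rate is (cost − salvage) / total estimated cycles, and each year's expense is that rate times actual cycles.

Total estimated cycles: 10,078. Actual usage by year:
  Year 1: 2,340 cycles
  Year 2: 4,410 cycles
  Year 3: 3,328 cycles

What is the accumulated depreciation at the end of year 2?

Depreciable base = $160,292 − $19,200 = $141,092.
Rate = $141,092 / 10,078 cycles = $14 per cycle.
Year 1: 2,340 × $14 = $32,760. Book value $127,532.
Year 2: 4,410 × $14 = $61,740. Book value $65,792.
Accumulated through year 2 = $160,292 − $65,792 = $94,500.

$94,500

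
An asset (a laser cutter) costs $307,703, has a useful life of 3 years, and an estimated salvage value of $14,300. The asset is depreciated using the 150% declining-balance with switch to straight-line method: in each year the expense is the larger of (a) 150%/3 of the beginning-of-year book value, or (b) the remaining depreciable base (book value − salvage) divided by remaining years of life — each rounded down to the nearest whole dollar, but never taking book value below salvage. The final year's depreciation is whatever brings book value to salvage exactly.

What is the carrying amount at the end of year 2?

Depreciable base = $307,703 − $14,300 = $293,403.
Year 1: DB = ⌊$307,703 × 150%/3⌋ = $153,851; SL = ⌊$293,403/3⌋ = $97,801 → take DB $153,851. Book value $153,852.
Year 2: DB = ⌊$153,852 × 150%/3⌋ = $76,926; SL = ⌊$139,552/2⌋ = $69,776 → take DB $76,926. Book value $76,926.

$76,926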